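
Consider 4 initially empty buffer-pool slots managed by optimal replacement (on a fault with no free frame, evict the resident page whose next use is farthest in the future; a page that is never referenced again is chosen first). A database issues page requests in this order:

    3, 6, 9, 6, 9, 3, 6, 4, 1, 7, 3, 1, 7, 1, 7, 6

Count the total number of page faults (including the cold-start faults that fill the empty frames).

3: miss, frames {3}
6: miss, frames {3,6}
9: miss, frames {3,6,9}
6: hit
9: hit
3: hit
6: hit
4: miss, frames {3,6,9,4}
1: miss, evict 4, frames {3,6,9,1}
7: miss, evict 9, frames {3,6,1,7}
3: hit
1: hit
7: hit
1: hit
7: hit
6: hit
Page faults: 6.

6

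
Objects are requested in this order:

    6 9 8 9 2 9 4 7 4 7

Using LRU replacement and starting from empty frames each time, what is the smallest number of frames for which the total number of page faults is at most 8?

2

f=1: 10 faults
f=2: 6 faults
f=3: 6 faults
f=4: 6 faults
f=5: 6 faults
f=6: 6 faults
Smallest f with faults ≤ 8 is 2.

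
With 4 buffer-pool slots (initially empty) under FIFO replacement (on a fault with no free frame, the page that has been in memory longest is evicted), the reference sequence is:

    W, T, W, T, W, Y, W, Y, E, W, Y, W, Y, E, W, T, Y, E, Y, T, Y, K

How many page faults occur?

W -> miss, frames {W}
T -> miss, frames {W,T}
W -> hit
T -> hit
W -> hit
Y -> miss, frames {W,T,Y}
W -> hit
Y -> hit
E -> miss, frames {W,T,Y,E}
W -> hit
Y -> hit
W -> hit
Y -> hit
E -> hit
W -> hit
T -> hit
Y -> hit
E -> hit
Y -> hit
T -> hit
Y -> hit
K -> miss, evict W, frames {T,Y,E,K}
Page faults: 5.

5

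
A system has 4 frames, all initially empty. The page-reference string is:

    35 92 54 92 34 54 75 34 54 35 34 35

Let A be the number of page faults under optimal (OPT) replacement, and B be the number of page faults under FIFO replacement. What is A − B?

-1

Under OPT: F F F . F . F . . . . . → 5 faults.
Under FIFO: F F F . F . F . . F . . → 6 faults.
A − B = 5 − 6 = -1.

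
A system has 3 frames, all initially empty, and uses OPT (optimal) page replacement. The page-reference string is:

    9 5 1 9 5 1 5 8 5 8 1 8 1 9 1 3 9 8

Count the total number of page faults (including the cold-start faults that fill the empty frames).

6

9: fault, frames [9]
5: fault, frames [9, 5]
1: fault, frames [9, 5, 1]
9: hit
5: hit
1: hit
5: hit
8: fault, evict 9, frames [5, 1, 8]
5: hit
8: hit
1: hit
8: hit
1: hit
9: fault, evict 5, frames [1, 8, 9]
1: hit
3: fault, evict 1, frames [8, 9, 3]
9: hit
8: hit
Page faults: 6.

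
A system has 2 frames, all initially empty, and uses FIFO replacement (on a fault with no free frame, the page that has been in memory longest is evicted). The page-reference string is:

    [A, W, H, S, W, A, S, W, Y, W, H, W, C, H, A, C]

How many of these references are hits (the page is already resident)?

1

A: miss, frames (A)
W: miss, frames (A W)
H: miss, evict A, frames (W H)
S: miss, evict W, frames (H S)
W: miss, evict H, frames (S W)
A: miss, evict S, frames (W A)
S: miss, evict W, frames (A S)
W: miss, evict A, frames (S W)
Y: miss, evict S, frames (W Y)
W: hit
H: miss, evict W, frames (Y H)
W: miss, evict Y, frames (H W)
C: miss, evict H, frames (W C)
H: miss, evict W, frames (C H)
A: miss, evict C, frames (H A)
C: miss, evict H, frames (A C)
Hits: 1.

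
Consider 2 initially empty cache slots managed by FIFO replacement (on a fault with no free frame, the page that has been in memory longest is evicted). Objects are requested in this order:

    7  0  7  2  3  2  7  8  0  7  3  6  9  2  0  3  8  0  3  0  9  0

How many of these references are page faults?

7: fault, frames {7}
0: fault, frames {7,0}
7: hit
2: fault, evict 7, frames {0,2}
3: fault, evict 0, frames {2,3}
2: hit
7: fault, evict 2, frames {3,7}
8: fault, evict 3, frames {7,8}
0: fault, evict 7, frames {8,0}
7: fault, evict 8, frames {0,7}
3: fault, evict 0, frames {7,3}
6: fault, evict 7, frames {3,6}
9: fault, evict 3, frames {6,9}
2: fault, evict 6, frames {9,2}
0: fault, evict 9, frames {2,0}
3: fault, evict 2, frames {0,3}
8: fault, evict 0, frames {3,8}
0: fault, evict 3, frames {8,0}
3: fault, evict 8, frames {0,3}
0: hit
9: fault, evict 0, frames {3,9}
0: fault, evict 3, frames {9,0}
Page faults: 19.

19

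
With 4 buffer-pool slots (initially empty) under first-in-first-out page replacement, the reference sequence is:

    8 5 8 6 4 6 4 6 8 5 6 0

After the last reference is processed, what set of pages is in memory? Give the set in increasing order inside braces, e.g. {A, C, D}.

8: miss, frames [8]
5: miss, frames [8, 5]
8: hit
6: miss, frames [8, 5, 6]
4: miss, frames [8, 5, 6, 4]
6: hit
4: hit
6: hit
8: hit
5: hit
6: hit
0: miss, evict 8, frames [5, 6, 4, 0]

{0, 4, 5, 6}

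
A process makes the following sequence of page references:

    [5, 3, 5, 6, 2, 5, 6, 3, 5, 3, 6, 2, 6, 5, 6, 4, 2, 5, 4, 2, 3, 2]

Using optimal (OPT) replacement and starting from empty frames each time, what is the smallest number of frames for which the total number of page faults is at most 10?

f=1: 22 faults
f=2: 13 faults
f=3: 8 faults
f=4: 5 faults
f=5: 5 faults
Smallest f with faults ≤ 10 is 3.

3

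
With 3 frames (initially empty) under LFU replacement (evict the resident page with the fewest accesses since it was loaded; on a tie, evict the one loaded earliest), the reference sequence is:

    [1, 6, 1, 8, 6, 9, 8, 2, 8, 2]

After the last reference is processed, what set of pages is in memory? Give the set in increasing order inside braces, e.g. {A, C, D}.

1 -> fault, frames {1}
6 -> fault, frames {1,6}
1 -> hit
8 -> fault, frames {1,6,8}
6 -> hit
9 -> fault, evict 8, frames {1,6,9}
8 -> fault, evict 9, frames {1,6,8}
2 -> fault, evict 8, frames {1,6,2}
8 -> fault, evict 2, frames {1,6,8}
2 -> fault, evict 8, frames {1,6,2}

{1, 2, 6}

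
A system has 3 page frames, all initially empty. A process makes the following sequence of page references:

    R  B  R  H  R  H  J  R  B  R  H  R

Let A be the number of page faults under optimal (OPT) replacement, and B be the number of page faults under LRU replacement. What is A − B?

-1

Under OPT: F F . F . . F . . . F . → 5 faults.
Under LRU: F F . F . . F . F . F . → 6 faults.
A − B = 5 − 6 = -1.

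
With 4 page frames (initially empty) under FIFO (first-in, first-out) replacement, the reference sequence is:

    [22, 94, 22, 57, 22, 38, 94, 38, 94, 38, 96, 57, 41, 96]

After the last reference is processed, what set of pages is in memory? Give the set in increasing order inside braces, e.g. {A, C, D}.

22: miss, frames (22)
94: miss, frames (22 94)
22: hit
57: miss, frames (22 94 57)
22: hit
38: miss, frames (22 94 57 38)
94: hit
38: hit
94: hit
38: hit
96: miss, evict 22, frames (94 57 38 96)
57: hit
41: miss, evict 94, frames (57 38 96 41)
96: hit

{38, 41, 57, 96}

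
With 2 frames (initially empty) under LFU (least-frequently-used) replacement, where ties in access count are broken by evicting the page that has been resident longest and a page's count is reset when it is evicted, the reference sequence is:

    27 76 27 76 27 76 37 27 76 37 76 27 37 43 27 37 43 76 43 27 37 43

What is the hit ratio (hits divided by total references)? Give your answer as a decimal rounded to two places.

0.36

27 -> miss, frames [27]
76 -> miss, frames [27, 76]
27 -> hit
76 -> hit
27 -> hit
76 -> hit
37 -> miss, evict 27, frames [76, 37]
27 -> miss, evict 37, frames [76, 27]
76 -> hit
37 -> miss, evict 27, frames [76, 37]
76 -> hit
27 -> miss, evict 37, frames [76, 27]
37 -> miss, evict 27, frames [76, 37]
43 -> miss, evict 37, frames [76, 43]
27 -> miss, evict 43, frames [76, 27]
37 -> miss, evict 27, frames [76, 37]
43 -> miss, evict 37, frames [76, 43]
76 -> hit
43 -> hit
27 -> miss, evict 43, frames [76, 27]
37 -> miss, evict 27, frames [76, 37]
43 -> miss, evict 37, frames [76, 43]
Hits: 8 of 22 references → 8/22 = 0.3636.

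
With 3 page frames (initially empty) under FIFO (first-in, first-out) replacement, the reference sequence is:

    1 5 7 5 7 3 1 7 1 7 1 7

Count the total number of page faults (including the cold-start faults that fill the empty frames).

5

1: fault, frames (1)
5: fault, frames (1 5)
7: fault, frames (1 5 7)
5: hit
7: hit
3: fault, evict 1, frames (5 7 3)
1: fault, evict 5, frames (7 3 1)
7: hit
1: hit
7: hit
1: hit
7: hit
Page faults: 5.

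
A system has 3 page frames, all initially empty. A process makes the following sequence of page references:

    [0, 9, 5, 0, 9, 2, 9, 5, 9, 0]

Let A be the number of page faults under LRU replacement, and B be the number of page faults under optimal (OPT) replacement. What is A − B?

1

Under LRU: F F F . . F . F . F → 6 faults.
Under OPT: F F F . . F . . . F → 5 faults.
A − B = 6 − 5 = 1.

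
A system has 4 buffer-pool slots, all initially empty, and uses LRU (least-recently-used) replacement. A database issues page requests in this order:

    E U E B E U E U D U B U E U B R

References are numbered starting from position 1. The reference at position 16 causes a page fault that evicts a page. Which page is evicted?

D

pos 1: E: miss, frames {E}
pos 2: U: miss, frames {E,U}
pos 3: E: hit
pos 4: B: miss, frames {U,E,B}
pos 5: E: hit
pos 6: U: hit
pos 7: E: hit
pos 8: U: hit
pos 9: D: miss, frames {B,E,U,D}
pos 10: U: hit
pos 11: B: hit
pos 12: U: hit
pos 13: E: hit
pos 14: U: hit
pos 15: B: hit
pos 16: R: miss, evict D, frames {E,U,B,R}
At position 16, page D is evicted.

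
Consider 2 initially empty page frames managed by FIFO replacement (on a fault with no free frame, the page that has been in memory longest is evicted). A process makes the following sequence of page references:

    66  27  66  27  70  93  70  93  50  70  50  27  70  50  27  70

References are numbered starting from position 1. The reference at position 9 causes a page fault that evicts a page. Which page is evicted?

pos 1: 66 → fault, frames (66)
pos 2: 27 → fault, frames (66 27)
pos 3: 66 → hit
pos 4: 27 → hit
pos 5: 70 → fault, evict 66, frames (27 70)
pos 6: 93 → fault, evict 27, frames (70 93)
pos 7: 70 → hit
pos 8: 93 → hit
pos 9: 50 → fault, evict 70, frames (93 50)
At position 9, page 70 is evicted.

70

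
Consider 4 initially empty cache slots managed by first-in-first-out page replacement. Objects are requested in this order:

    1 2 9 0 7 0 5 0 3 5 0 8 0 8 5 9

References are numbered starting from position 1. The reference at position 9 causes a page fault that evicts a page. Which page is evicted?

pos 1: 1 -> fault, frames (1)
pos 2: 2 -> fault, frames (1 2)
pos 3: 9 -> fault, frames (1 2 9)
pos 4: 0 -> fault, frames (1 2 9 0)
pos 5: 7 -> fault, evict 1, frames (2 9 0 7)
pos 6: 0 -> hit
pos 7: 5 -> fault, evict 2, frames (9 0 7 5)
pos 8: 0 -> hit
pos 9: 3 -> fault, evict 9, frames (0 7 5 3)
At position 9, page 9 is evicted.

9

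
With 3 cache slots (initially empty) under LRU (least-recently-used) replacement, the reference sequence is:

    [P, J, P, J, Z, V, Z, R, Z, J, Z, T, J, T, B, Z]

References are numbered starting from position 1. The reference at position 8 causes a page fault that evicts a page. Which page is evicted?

J

pos 1: P: fault, frames {P}
pos 2: J: fault, frames {P,J}
pos 3: P: hit
pos 4: J: hit
pos 5: Z: fault, frames {P,J,Z}
pos 6: V: fault, evict P, frames {J,Z,V}
pos 7: Z: hit
pos 8: R: fault, evict J, frames {V,Z,R}
At position 8, page J is evicted.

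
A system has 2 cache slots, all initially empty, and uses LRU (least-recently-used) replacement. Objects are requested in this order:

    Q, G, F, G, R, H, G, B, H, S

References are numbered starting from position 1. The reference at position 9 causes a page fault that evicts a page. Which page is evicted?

G

pos 1: Q → fault, frames [Q]
pos 2: G → fault, frames [Q, G]
pos 3: F → fault, evict Q, frames [G, F]
pos 4: G → hit
pos 5: R → fault, evict F, frames [G, R]
pos 6: H → fault, evict G, frames [R, H]
pos 7: G → fault, evict R, frames [H, G]
pos 8: B → fault, evict H, frames [G, B]
pos 9: H → fault, evict G, frames [B, H]
At position 9, page G is evicted.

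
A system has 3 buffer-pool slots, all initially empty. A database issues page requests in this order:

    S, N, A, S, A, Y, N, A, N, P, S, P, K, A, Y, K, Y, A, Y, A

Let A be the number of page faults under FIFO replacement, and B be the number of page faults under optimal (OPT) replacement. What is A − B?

1

Under FIFO: F F F . . F . . . F F . F F F . . . . . → 9 faults.
Under OPT: F F F . . F . . . F F . F . F . . . . . → 8 faults.
A − B = 9 − 8 = 1.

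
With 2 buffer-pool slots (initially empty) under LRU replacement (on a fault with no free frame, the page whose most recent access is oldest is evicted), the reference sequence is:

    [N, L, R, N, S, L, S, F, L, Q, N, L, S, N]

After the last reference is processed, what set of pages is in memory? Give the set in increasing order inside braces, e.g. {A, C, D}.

N → miss, frames (N)
L → miss, frames (N L)
R → miss, evict N, frames (L R)
N → miss, evict L, frames (R N)
S → miss, evict R, frames (N S)
L → miss, evict N, frames (S L)
S → hit
F → miss, evict L, frames (S F)
L → miss, evict S, frames (F L)
Q → miss, evict F, frames (L Q)
N → miss, evict L, frames (Q N)
L → miss, evict Q, frames (N L)
S → miss, evict N, frames (L S)
N → miss, evict L, frames (S N)

{N, S}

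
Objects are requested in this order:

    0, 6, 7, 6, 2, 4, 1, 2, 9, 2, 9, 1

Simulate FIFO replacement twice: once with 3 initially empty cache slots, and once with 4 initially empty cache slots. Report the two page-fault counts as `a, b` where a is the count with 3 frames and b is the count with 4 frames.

3 frames: F F F . F F F . F F . . → 8 faults.
4 frames: F F F . F F F . F . . . → 7 faults.
7 < 8: adding a frame reduced faults, as is typical.

8, 7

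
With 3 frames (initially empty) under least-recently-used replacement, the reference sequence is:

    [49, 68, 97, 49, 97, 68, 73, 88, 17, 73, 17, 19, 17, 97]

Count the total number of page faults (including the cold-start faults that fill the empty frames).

8

49 → fault, frames (49)
68 → fault, frames (49 68)
97 → fault, frames (49 68 97)
49 → hit
97 → hit
68 → hit
73 → fault, evict 49, frames (97 68 73)
88 → fault, evict 97, frames (68 73 88)
17 → fault, evict 68, frames (73 88 17)
73 → hit
17 → hit
19 → fault, evict 88, frames (73 17 19)
17 → hit
97 → fault, evict 73, frames (19 17 97)
Page faults: 8.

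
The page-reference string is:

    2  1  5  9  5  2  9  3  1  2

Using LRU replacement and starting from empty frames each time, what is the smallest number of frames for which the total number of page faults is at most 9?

2

f=1: 10 faults
f=2: 9 faults
f=3: 8 faults
f=4: 6 faults
f=5: 5 faults
Smallest f with faults ≤ 9 is 2.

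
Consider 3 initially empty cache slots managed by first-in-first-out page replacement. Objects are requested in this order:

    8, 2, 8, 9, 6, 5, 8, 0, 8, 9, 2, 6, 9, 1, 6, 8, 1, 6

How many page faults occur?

8 → fault, frames [8]
2 → fault, frames [8, 2]
8 → hit
9 → fault, frames [8, 2, 9]
6 → fault, evict 8, frames [2, 9, 6]
5 → fault, evict 2, frames [9, 6, 5]
8 → fault, evict 9, frames [6, 5, 8]
0 → fault, evict 6, frames [5, 8, 0]
8 → hit
9 → fault, evict 5, frames [8, 0, 9]
2 → fault, evict 8, frames [0, 9, 2]
6 → fault, evict 0, frames [9, 2, 6]
9 → hit
1 → fault, evict 9, frames [2, 6, 1]
6 → hit
8 → fault, evict 2, frames [6, 1, 8]
1 → hit
6 → hit
Page faults: 12.

12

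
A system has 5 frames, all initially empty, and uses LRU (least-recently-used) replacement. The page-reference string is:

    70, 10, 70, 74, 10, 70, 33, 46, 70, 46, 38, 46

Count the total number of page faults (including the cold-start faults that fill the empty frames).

70 → miss, frames (70)
10 → miss, frames (70 10)
70 → hit
74 → miss, frames (10 70 74)
10 → hit
70 → hit
33 → miss, frames (74 10 70 33)
46 → miss, frames (74 10 70 33 46)
70 → hit
46 → hit
38 → miss, evict 74, frames (10 33 70 46 38)
46 → hit
Page faults: 6.

6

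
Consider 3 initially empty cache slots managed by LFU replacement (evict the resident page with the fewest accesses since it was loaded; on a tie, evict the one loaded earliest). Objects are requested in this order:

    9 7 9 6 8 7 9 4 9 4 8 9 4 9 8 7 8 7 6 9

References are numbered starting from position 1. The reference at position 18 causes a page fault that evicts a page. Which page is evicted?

pos 1: 9 → miss, frames (9)
pos 2: 7 → miss, frames (9 7)
pos 3: 9 → hit
pos 4: 6 → miss, frames (9 7 6)
pos 5: 8 → miss, evict 7, frames (9 6 8)
pos 6: 7 → miss, evict 6, frames (9 8 7)
pos 7: 9 → hit
pos 8: 4 → miss, evict 8, frames (9 7 4)
pos 9: 9 → hit
pos 10: 4 → hit
pos 11: 8 → miss, evict 7, frames (9 4 8)
pos 12: 9 → hit
pos 13: 4 → hit
pos 14: 9 → hit
pos 15: 8 → hit
pos 16: 7 → miss, evict 8, frames (9 4 7)
pos 17: 8 → miss, evict 7, frames (9 4 8)
pos 18: 7 → miss, evict 8, frames (9 4 7)
At position 18, page 8 is evicted.

8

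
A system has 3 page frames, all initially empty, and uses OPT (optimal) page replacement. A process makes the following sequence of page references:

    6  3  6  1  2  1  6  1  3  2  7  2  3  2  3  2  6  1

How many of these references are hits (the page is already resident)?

10

6: miss, frames {6}
3: miss, frames {6,3}
6: hit
1: miss, frames {6,3,1}
2: miss, evict 3, frames {6,1,2}
1: hit
6: hit
1: hit
3: miss, evict 1, frames {6,2,3}
2: hit
7: miss, evict 6, frames {2,3,7}
2: hit
3: hit
2: hit
3: hit
2: hit
6: miss, evict 7, frames {2,3,6}
1: miss, evict 6, frames {2,3,1}
Hits: 10.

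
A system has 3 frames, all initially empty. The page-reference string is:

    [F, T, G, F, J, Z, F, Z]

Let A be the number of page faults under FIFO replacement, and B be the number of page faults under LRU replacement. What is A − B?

Under FIFO: F F F . F F F . → 6 faults.
Under LRU: F F F . F F . . → 5 faults.
A − B = 6 − 5 = 1.

1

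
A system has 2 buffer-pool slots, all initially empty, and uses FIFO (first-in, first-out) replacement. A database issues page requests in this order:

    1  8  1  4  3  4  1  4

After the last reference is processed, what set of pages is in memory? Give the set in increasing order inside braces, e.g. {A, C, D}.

{1, 4}

1: miss, frames (1)
8: miss, frames (1 8)
1: hit
4: miss, evict 1, frames (8 4)
3: miss, evict 8, frames (4 3)
4: hit
1: miss, evict 4, frames (3 1)
4: miss, evict 3, frames (1 4)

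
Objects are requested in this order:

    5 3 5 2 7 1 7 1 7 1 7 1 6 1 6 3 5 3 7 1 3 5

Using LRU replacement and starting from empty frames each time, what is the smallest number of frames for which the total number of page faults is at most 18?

2

f=1: 22 faults
f=2: 12 faults
f=3: 11 faults
f=4: 10 faults
f=5: 8 faults
f=6: 6 faults
Smallest f with faults ≤ 18 is 2.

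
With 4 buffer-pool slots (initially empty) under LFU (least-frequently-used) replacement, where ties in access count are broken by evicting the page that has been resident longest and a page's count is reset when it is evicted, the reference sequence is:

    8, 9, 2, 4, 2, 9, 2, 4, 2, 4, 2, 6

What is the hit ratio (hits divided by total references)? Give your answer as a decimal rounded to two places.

0.58

8 → miss, frames {8}
9 → miss, frames {8,9}
2 → miss, frames {8,9,2}
4 → miss, frames {8,9,2,4}
2 → hit
9 → hit
2 → hit
4 → hit
2 → hit
4 → hit
2 → hit
6 → miss, evict 8, frames {9,2,4,6}
Hits: 7 of 12 references → 7/12 = 0.5833.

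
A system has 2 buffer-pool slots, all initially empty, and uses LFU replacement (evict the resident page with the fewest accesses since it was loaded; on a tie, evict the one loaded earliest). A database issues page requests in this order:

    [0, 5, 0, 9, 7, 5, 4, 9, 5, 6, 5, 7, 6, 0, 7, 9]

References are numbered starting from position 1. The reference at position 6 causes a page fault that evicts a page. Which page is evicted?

pos 1: 0 -> fault, frames {0}
pos 2: 5 -> fault, frames {0,5}
pos 3: 0 -> hit
pos 4: 9 -> fault, evict 5, frames {0,9}
pos 5: 7 -> fault, evict 9, frames {0,7}
pos 6: 5 -> fault, evict 7, frames {0,5}
At position 6, page 7 is evicted.

7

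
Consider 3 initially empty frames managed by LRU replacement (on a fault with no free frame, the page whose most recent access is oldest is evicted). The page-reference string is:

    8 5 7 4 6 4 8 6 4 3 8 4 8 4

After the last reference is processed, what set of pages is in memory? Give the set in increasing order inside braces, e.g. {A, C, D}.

{3, 4, 8}

8: miss, frames [8]
5: miss, frames [8, 5]
7: miss, frames [8, 5, 7]
4: miss, evict 8, frames [5, 7, 4]
6: miss, evict 5, frames [7, 4, 6]
4: hit
8: miss, evict 7, frames [6, 4, 8]
6: hit
4: hit
3: miss, evict 8, frames [6, 4, 3]
8: miss, evict 6, frames [4, 3, 8]
4: hit
8: hit
4: hit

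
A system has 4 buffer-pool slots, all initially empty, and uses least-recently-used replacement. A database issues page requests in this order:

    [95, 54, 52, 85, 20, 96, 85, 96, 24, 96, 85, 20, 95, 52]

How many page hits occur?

5

95 → miss, frames (95)
54 → miss, frames (95 54)
52 → miss, frames (95 54 52)
85 → miss, frames (95 54 52 85)
20 → miss, evict 95, frames (54 52 85 20)
96 → miss, evict 54, frames (52 85 20 96)
85 → hit
96 → hit
24 → miss, evict 52, frames (20 85 96 24)
96 → hit
85 → hit
20 → hit
95 → miss, evict 24, frames (96 85 20 95)
52 → miss, evict 96, frames (85 20 95 52)
Hits: 5.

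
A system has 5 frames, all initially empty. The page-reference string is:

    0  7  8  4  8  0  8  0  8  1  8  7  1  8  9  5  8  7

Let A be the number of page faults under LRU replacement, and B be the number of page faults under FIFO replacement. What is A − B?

-1

Under LRU: F F F F . . . . . F . . . . F F . . → 7 faults.
Under FIFO: F F F F . . . . . F . . . . F F . F → 8 faults.
A − B = 7 − 8 = -1.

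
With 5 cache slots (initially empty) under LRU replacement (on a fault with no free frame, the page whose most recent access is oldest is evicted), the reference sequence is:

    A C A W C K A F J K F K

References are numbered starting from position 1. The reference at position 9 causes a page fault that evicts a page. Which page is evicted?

pos 1: A → miss, frames [A]
pos 2: C → miss, frames [A, C]
pos 3: A → hit
pos 4: W → miss, frames [C, A, W]
pos 5: C → hit
pos 6: K → miss, frames [A, W, C, K]
pos 7: A → hit
pos 8: F → miss, frames [W, C, K, A, F]
pos 9: J → miss, evict W, frames [C, K, A, F, J]
At position 9, page W is evicted.

W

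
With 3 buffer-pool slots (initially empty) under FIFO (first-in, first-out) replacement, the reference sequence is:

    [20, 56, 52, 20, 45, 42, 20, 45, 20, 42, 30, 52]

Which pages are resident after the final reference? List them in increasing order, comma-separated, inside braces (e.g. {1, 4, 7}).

20 → miss, frames {20}
56 → miss, frames {20,56}
52 → miss, frames {20,56,52}
20 → hit
45 → miss, evict 20, frames {56,52,45}
42 → miss, evict 56, frames {52,45,42}
20 → miss, evict 52, frames {45,42,20}
45 → hit
20 → hit
42 → hit
30 → miss, evict 45, frames {42,20,30}
52 → miss, evict 42, frames {20,30,52}

{20, 30, 52}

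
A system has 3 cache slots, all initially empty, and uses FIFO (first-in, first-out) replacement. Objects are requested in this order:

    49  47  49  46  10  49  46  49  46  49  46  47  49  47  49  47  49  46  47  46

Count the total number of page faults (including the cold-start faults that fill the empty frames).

49 → fault, frames {49}
47 → fault, frames {49,47}
49 → hit
46 → fault, frames {49,47,46}
10 → fault, evict 49, frames {47,46,10}
49 → fault, evict 47, frames {46,10,49}
46 → hit
49 → hit
46 → hit
49 → hit
46 → hit
47 → fault, evict 46, frames {10,49,47}
49 → hit
47 → hit
49 → hit
47 → hit
49 → hit
46 → fault, evict 10, frames {49,47,46}
47 → hit
46 → hit
Page faults: 7.

7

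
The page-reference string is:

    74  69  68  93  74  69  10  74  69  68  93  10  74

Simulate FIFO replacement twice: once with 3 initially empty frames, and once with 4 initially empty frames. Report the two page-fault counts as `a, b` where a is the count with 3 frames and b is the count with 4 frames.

3 frames: F F F F F F F . . F F . F → 10 faults.
4 frames: F F F F . . F F F F F F F → 11 faults.
11 > 10: adding a frame increased faults — Belady's anomaly.

10, 11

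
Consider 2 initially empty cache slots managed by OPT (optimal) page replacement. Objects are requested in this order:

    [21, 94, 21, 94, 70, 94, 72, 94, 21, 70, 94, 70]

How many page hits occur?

21 -> miss, frames [21]
94 -> miss, frames [21, 94]
21 -> hit
94 -> hit
70 -> miss, evict 21, frames [94, 70]
94 -> hit
72 -> miss, evict 70, frames [94, 72]
94 -> hit
21 -> miss, evict 72, frames [94, 21]
70 -> miss, evict 21, frames [94, 70]
94 -> hit
70 -> hit
Hits: 6.

6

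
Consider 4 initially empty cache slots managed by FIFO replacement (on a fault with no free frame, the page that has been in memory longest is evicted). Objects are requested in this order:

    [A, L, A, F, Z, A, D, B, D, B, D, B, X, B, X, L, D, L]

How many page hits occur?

A: miss, frames [A]
L: miss, frames [A, L]
A: hit
F: miss, frames [A, L, F]
Z: miss, frames [A, L, F, Z]
A: hit
D: miss, evict A, frames [L, F, Z, D]
B: miss, evict L, frames [F, Z, D, B]
D: hit
B: hit
D: hit
B: hit
X: miss, evict F, frames [Z, D, B, X]
B: hit
X: hit
L: miss, evict Z, frames [D, B, X, L]
D: hit
L: hit
Hits: 10.

10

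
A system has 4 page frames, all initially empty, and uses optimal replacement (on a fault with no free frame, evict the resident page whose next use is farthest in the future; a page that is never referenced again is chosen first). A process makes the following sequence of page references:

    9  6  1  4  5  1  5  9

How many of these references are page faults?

5

9 → fault, frames (9)
6 → fault, frames (9 6)
1 → fault, frames (9 6 1)
4 → fault, frames (9 6 1 4)
5 → fault, evict 4, frames (9 6 1 5)
1 → hit
5 → hit
9 → hit
Page faults: 5.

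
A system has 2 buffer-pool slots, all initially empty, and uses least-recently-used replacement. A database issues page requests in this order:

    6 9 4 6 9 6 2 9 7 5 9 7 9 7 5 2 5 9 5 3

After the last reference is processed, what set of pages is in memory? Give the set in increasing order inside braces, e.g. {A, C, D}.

{3, 5}

6: miss, frames [6]
9: miss, frames [6, 9]
4: miss, evict 6, frames [9, 4]
6: miss, evict 9, frames [4, 6]
9: miss, evict 4, frames [6, 9]
6: hit
2: miss, evict 9, frames [6, 2]
9: miss, evict 6, frames [2, 9]
7: miss, evict 2, frames [9, 7]
5: miss, evict 9, frames [7, 5]
9: miss, evict 7, frames [5, 9]
7: miss, evict 5, frames [9, 7]
9: hit
7: hit
5: miss, evict 9, frames [7, 5]
2: miss, evict 7, frames [5, 2]
5: hit
9: miss, evict 2, frames [5, 9]
5: hit
3: miss, evict 9, frames [5, 3]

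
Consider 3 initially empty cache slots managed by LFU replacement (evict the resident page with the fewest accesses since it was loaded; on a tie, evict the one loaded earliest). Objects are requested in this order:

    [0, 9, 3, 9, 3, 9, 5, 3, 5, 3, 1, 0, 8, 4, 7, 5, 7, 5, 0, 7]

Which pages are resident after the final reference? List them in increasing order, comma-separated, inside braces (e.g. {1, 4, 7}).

{3, 7, 9}

0 -> miss, frames [0]
9 -> miss, frames [0, 9]
3 -> miss, frames [0, 9, 3]
9 -> hit
3 -> hit
9 -> hit
5 -> miss, evict 0, frames [9, 3, 5]
3 -> hit
5 -> hit
3 -> hit
1 -> miss, evict 5, frames [9, 3, 1]
0 -> miss, evict 1, frames [9, 3, 0]
8 -> miss, evict 0, frames [9, 3, 8]
4 -> miss, evict 8, frames [9, 3, 4]
7 -> miss, evict 4, frames [9, 3, 7]
5 -> miss, evict 7, frames [9, 3, 5]
7 -> miss, evict 5, frames [9, 3, 7]
5 -> miss, evict 7, frames [9, 3, 5]
0 -> miss, evict 5, frames [9, 3, 0]
7 -> miss, evict 0, frames [9, 3, 7]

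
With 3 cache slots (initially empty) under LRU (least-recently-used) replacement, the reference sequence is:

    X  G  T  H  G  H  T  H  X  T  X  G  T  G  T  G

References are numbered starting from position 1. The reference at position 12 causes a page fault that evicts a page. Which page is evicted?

H

pos 1: X → fault, frames {X}
pos 2: G → fault, frames {X,G}
pos 3: T → fault, frames {X,G,T}
pos 4: H → fault, evict X, frames {G,T,H}
pos 5: G → hit
pos 6: H → hit
pos 7: T → hit
pos 8: H → hit
pos 9: X → fault, evict G, frames {T,H,X}
pos 10: T → hit
pos 11: X → hit
pos 12: G → fault, evict H, frames {T,X,G}
At position 12, page H is evicted.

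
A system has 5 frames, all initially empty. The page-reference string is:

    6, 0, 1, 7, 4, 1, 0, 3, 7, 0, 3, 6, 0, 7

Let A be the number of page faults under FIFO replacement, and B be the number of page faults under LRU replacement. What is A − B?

Under FIFO: F F F F F . . F . . . F F . → 8 faults.
Under LRU: F F F F F . . F . . . F . . → 7 faults.
A − B = 8 − 7 = 1.

1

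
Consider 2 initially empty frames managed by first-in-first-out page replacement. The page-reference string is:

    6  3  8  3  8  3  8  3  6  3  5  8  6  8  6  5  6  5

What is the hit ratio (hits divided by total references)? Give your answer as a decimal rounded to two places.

0.50

6: miss, frames (6)
3: miss, frames (6 3)
8: miss, evict 6, frames (3 8)
3: hit
8: hit
3: hit
8: hit
3: hit
6: miss, evict 3, frames (8 6)
3: miss, evict 8, frames (6 3)
5: miss, evict 6, frames (3 5)
8: miss, evict 3, frames (5 8)
6: miss, evict 5, frames (8 6)
8: hit
6: hit
5: miss, evict 8, frames (6 5)
6: hit
5: hit
Hits: 9 of 18 references → 9/18 = 0.5000.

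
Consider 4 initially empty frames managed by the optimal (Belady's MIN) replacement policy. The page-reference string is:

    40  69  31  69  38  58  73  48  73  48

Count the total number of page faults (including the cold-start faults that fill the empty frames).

40 → miss, frames (40)
69 → miss, frames (40 69)
31 → miss, frames (40 69 31)
69 → hit
38 → miss, frames (40 69 31 38)
58 → miss, evict 38, frames (40 69 31 58)
73 → miss, evict 58, frames (40 69 31 73)
48 → miss, evict 31, frames (40 69 73 48)
73 → hit
48 → hit
Page faults: 7.

7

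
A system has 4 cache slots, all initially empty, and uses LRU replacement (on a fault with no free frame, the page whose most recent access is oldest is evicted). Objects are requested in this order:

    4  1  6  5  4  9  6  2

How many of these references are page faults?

4 → miss, frames (4)
1 → miss, frames (4 1)
6 → miss, frames (4 1 6)
5 → miss, frames (4 1 6 5)
4 → hit
9 → miss, evict 1, frames (6 5 4 9)
6 → hit
2 → miss, evict 5, frames (4 9 6 2)
Page faults: 6.

6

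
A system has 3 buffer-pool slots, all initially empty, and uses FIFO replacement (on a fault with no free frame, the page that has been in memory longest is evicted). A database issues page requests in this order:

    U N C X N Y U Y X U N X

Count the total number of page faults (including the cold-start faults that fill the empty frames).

U: miss, frames {U}
N: miss, frames {U,N}
C: miss, frames {U,N,C}
X: miss, evict U, frames {N,C,X}
N: hit
Y: miss, evict N, frames {C,X,Y}
U: miss, evict C, frames {X,Y,U}
Y: hit
X: hit
U: hit
N: miss, evict X, frames {Y,U,N}
X: miss, evict Y, frames {U,N,X}
Page faults: 8.

8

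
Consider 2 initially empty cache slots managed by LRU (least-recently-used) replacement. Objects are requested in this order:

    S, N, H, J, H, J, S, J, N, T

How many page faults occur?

S: fault, frames (S)
N: fault, frames (S N)
H: fault, evict S, frames (N H)
J: fault, evict N, frames (H J)
H: hit
J: hit
S: fault, evict H, frames (J S)
J: hit
N: fault, evict S, frames (J N)
T: fault, evict J, frames (N T)
Page faults: 7.

7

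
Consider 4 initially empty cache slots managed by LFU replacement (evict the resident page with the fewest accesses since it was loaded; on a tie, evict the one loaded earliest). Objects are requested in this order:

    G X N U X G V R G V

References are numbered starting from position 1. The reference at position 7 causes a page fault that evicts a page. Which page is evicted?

pos 1: G -> fault, frames [G]
pos 2: X -> fault, frames [G, X]
pos 3: N -> fault, frames [G, X, N]
pos 4: U -> fault, frames [G, X, N, U]
pos 5: X -> hit
pos 6: G -> hit
pos 7: V -> fault, evict N, frames [G, X, U, V]
At position 7, page N is evicted.

N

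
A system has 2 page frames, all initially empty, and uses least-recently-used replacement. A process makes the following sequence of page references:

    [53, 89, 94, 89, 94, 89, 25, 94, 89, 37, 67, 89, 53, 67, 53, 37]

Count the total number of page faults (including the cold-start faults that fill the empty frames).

12

53 -> miss, frames [53]
89 -> miss, frames [53, 89]
94 -> miss, evict 53, frames [89, 94]
89 -> hit
94 -> hit
89 -> hit
25 -> miss, evict 94, frames [89, 25]
94 -> miss, evict 89, frames [25, 94]
89 -> miss, evict 25, frames [94, 89]
37 -> miss, evict 94, frames [89, 37]
67 -> miss, evict 89, frames [37, 67]
89 -> miss, evict 37, frames [67, 89]
53 -> miss, evict 67, frames [89, 53]
67 -> miss, evict 89, frames [53, 67]
53 -> hit
37 -> miss, evict 67, frames [53, 37]
Page faults: 12.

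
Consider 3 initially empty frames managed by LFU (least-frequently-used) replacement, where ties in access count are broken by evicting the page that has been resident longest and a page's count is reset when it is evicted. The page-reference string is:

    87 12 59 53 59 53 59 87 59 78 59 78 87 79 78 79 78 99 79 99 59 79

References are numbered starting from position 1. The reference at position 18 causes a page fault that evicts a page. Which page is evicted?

79

pos 1: 87 → fault, frames [87]
pos 2: 12 → fault, frames [87, 12]
pos 3: 59 → fault, frames [87, 12, 59]
pos 4: 53 → fault, evict 87, frames [12, 59, 53]
pos 5: 59 → hit
pos 6: 53 → hit
pos 7: 59 → hit
pos 8: 87 → fault, evict 12, frames [59, 53, 87]
pos 9: 59 → hit
pos 10: 78 → fault, evict 87, frames [59, 53, 78]
pos 11: 59 → hit
pos 12: 78 → hit
pos 13: 87 → fault, evict 53, frames [59, 78, 87]
pos 14: 79 → fault, evict 87, frames [59, 78, 79]
pos 15: 78 → hit
pos 16: 79 → hit
pos 17: 78 → hit
pos 18: 99 → fault, evict 79, frames [59, 78, 99]
At position 18, page 79 is evicted.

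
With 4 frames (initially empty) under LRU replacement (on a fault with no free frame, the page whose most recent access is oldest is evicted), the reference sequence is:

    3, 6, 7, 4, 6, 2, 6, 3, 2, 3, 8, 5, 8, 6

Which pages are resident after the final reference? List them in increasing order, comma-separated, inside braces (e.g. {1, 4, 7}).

{3, 5, 6, 8}

3 -> fault, frames (3)
6 -> fault, frames (3 6)
7 -> fault, frames (3 6 7)
4 -> fault, frames (3 6 7 4)
6 -> hit
2 -> fault, evict 3, frames (7 4 6 2)
6 -> hit
3 -> fault, evict 7, frames (4 2 6 3)
2 -> hit
3 -> hit
8 -> fault, evict 4, frames (6 2 3 8)
5 -> fault, evict 6, frames (2 3 8 5)
8 -> hit
6 -> fault, evict 2, frames (3 5 8 6)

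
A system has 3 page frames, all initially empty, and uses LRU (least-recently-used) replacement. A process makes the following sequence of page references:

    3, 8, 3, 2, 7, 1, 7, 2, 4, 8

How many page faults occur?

3 -> fault, frames {3}
8 -> fault, frames {3,8}
3 -> hit
2 -> fault, frames {8,3,2}
7 -> fault, evict 8, frames {3,2,7}
1 -> fault, evict 3, frames {2,7,1}
7 -> hit
2 -> hit
4 -> fault, evict 1, frames {7,2,4}
8 -> fault, evict 7, frames {2,4,8}
Page faults: 7.

7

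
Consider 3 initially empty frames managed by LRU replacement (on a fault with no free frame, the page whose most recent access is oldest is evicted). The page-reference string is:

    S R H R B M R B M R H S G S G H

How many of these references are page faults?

S → fault, frames (S)
R → fault, frames (S R)
H → fault, frames (S R H)
R → hit
B → fault, evict S, frames (H R B)
M → fault, evict H, frames (R B M)
R → hit
B → hit
M → hit
R → hit
H → fault, evict B, frames (M R H)
S → fault, evict M, frames (R H S)
G → fault, evict R, frames (H S G)
S → hit
G → hit
H → hit
Page faults: 8.

8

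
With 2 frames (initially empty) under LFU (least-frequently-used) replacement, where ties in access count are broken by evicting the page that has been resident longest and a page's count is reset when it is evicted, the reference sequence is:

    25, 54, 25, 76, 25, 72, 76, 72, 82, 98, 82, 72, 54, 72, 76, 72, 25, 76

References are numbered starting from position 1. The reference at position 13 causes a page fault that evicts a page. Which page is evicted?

72

pos 1: 25 → miss, frames [25]
pos 2: 54 → miss, frames [25, 54]
pos 3: 25 → hit
pos 4: 76 → miss, evict 54, frames [25, 76]
pos 5: 25 → hit
pos 6: 72 → miss, evict 76, frames [25, 72]
pos 7: 76 → miss, evict 72, frames [25, 76]
pos 8: 72 → miss, evict 76, frames [25, 72]
pos 9: 82 → miss, evict 72, frames [25, 82]
pos 10: 98 → miss, evict 82, frames [25, 98]
pos 11: 82 → miss, evict 98, frames [25, 82]
pos 12: 72 → miss, evict 82, frames [25, 72]
pos 13: 54 → miss, evict 72, frames [25, 54]
At position 13, page 72 is evicted.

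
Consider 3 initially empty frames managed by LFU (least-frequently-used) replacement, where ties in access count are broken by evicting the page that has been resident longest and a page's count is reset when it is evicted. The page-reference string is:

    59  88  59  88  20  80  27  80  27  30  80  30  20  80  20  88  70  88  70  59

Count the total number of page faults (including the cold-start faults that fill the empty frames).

14

59: miss, frames {59}
88: miss, frames {59,88}
59: hit
88: hit
20: miss, frames {59,88,20}
80: miss, evict 20, frames {59,88,80}
27: miss, evict 80, frames {59,88,27}
80: miss, evict 27, frames {59,88,80}
27: miss, evict 80, frames {59,88,27}
30: miss, evict 27, frames {59,88,30}
80: miss, evict 30, frames {59,88,80}
30: miss, evict 80, frames {59,88,30}
20: miss, evict 30, frames {59,88,20}
80: miss, evict 20, frames {59,88,80}
20: miss, evict 80, frames {59,88,20}
88: hit
70: miss, evict 20, frames {59,88,70}
88: hit
70: hit
59: hit
Page faults: 14.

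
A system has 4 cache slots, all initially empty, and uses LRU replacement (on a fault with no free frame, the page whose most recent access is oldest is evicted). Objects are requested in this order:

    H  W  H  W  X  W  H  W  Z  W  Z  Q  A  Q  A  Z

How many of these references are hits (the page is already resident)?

10

H: fault, frames (H)
W: fault, frames (H W)
H: hit
W: hit
X: fault, frames (H W X)
W: hit
H: hit
W: hit
Z: fault, frames (X H W Z)
W: hit
Z: hit
Q: fault, evict X, frames (H W Z Q)
A: fault, evict H, frames (W Z Q A)
Q: hit
A: hit
Z: hit
Hits: 10.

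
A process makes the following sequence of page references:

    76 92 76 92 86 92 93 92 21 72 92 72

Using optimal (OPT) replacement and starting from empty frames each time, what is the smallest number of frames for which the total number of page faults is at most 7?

2

f=1: 12 faults
f=2: 6 faults
f=3: 6 faults
f=4: 6 faults
f=5: 6 faults
f=6: 6 faults
Smallest f with faults ≤ 7 is 2.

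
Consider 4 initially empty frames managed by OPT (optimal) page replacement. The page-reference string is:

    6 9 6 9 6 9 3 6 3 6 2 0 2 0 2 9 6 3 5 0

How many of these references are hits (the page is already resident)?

13

6: miss, frames {6}
9: miss, frames {6,9}
6: hit
9: hit
6: hit
9: hit
3: miss, frames {6,9,3}
6: hit
3: hit
6: hit
2: miss, frames {6,9,3,2}
0: miss, evict 3, frames {6,9,2,0}
2: hit
0: hit
2: hit
9: hit
6: hit
3: miss, evict 2, frames {6,9,0,3}
5: miss, evict 3, frames {6,9,0,5}
0: hit
Hits: 13.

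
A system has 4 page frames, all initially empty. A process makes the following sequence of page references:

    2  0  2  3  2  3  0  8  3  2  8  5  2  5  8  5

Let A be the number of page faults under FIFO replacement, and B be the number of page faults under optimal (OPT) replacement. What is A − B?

1

Under FIFO: F F . F . . . F . . . F F . . . → 6 faults.
Under OPT: F F . F . . . F . . . F . . . . → 5 faults.
A − B = 6 − 5 = 1.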